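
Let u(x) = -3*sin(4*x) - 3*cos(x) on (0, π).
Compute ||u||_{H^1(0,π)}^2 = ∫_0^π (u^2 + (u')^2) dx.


||u||_{H^1(0,π)}^2 = 96/5 + 171*π/2

u'(x) = 3*sin(x) - 12*cos(4*x).
Expand u² and (u')² and integrate term by term on (0, π), using: for integers n ≥ 1, ∫_0^π sin²(nx) dx = ∫_0^π cos²(nx) dx = π/2; for n ≠ n', ∫_0^π sin(nx)sin(n'x) dx = ∫_0^π cos(nx)cos(n'x) dx = 0; and by product-to-sum, ∫_0^π sin(nx)cos(n'x) dx = ½∫_0^π [sin((n+n')x) + sin((n−n')x)] dx, which is 0 when n+n' is even and 2n/(n²−n'²) when n+n' is odd (it need not vanish on (0, π)).
  u² squared terms: (-3)²·∫cos(x)² dx = 9·π/2 = 9*π/2;  (-3)²·∫sin(4x)² dx = 9·π/2 = 9*π/2.
  u² cross terms: 2·(-3)·(-3)·∫cos(x)·sin(4x) dx = 18·(8/15) = 48/5.
  So ∫_0^π u² dx = 9*π/2 + 9*π/2 + 48/5 = 48/5 + 9*π.
  (u')² squared terms: (-12)²·∫cos(4x)² dx = 144·π/2 = 72*π;  (3)²·∫sin(x)² dx = 9·π/2 = 9*π/2.
  (u')² cross terms: 2·(-12)·(3)·∫cos(4x)·sin(x) dx = -72·(-2/15) = 48/5.
  So ∫_0^π (u')² dx = 72*π + 9*π/2 + 48/5 = 48/5 + 153*π/2.
||u||_{H^1}^2 = (48/5 + 9*π) + (48/5 + 153*π/2) = 96/5 + 171*π/2.


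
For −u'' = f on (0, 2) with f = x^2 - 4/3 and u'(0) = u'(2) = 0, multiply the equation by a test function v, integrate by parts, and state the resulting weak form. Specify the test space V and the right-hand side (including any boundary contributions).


V = H^1(0, 2) (no boundary constraint on v; u is determined up to an additive constant); weak form: ∫_0^2 u'v' dx = ∫_0^2 (x^2 - 4/3) v dx for all v ∈ V.

Multiply both sides by a test function v and integrate from 0 to 2:
  ∫_0^2 −u''(x) v(x) dx = ∫_0^2 f(x) v(x) dx.
Integrate the LHS by parts once:
  ∫_0^2 −u'' v dx = −[u'(x) v(x)]_0^2 + ∫_0^2 u'(x) v'(x) dx.
Thus ∫_0^2 u'(x) v'(x) dx = ∫_0^2 f(x) v(x) dx + [u'(x) v(x)]_0^2.
Choose V so that boundary terms are either known or forced to vanish.
u has homogeneous Neumann: u'(0) = u'(2) = 0. So [u' v]_0^2 = 0·v(2) − 0·v(0) = 0 for any v; take V = H^1(0, 2).
Weak formulation: find u (satisfying any essential BC) such that ∫_0^2 u'(x) v'(x) dx = ∫_0^2 f v dx for all v ∈ V (homogeneous Neumann, so boundary terms vanish).
Substituting f(x) = x^2 - 4/3, the right-hand side is ∫_0^2 (x^2 - 4/3) v dx.
Compatibility check (pure Neumann): taking v ≡ 1 ∈ V gives 0 = ∫_0^2 f dx + (0) − (0), i.e. ∫_0^2 f dx must equal u'(0) − u'(2) = 0. Indeed ∫_0^2 (x^2 - 4/3) dx = 0, so the data are compatible. The solution is then unique only up to an additive constant (fix it e.g. by requiring ∫_0^2 u dx = 0).


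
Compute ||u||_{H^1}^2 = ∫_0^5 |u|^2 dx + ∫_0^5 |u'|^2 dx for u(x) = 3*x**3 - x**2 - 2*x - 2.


||u||_{H^1}^2 = 846555/7

The H^1 norm (squared) on an interval (0, L) is
  ||u||_{H^1}^2 = ∫_0^L u(x)^2 dx + ∫_0^L u'(x)^2 dx.
Compute u'(x) = 9*x**2 - 2*x - 2.
Then u(x)^2 = 9*x**6 - 6*x**5 - 11*x**4 - 8*x**3 + 8*x**2 + 8*x + 4 and u'(x)^2 = 81*x**4 - 36*x**3 - 32*x**2 + 8*x + 4.
Integrate each monomial from 0 to 5 using ∫_0^5 c·x^n dx = c·5^(n+1)/(n+1):
  ∫_0^5 u(x)^2 dx = ∫_0^5 (9*x^6 - 6*x^5 - 11*x^4 - 8*x^3 + 8*x^2 + 8*x + 4) dx. Term by term:
    ∫_0^5 9*x^6 dx = 703125/7;  ∫_0^5 -6*x^5 dx = -15625;  ∫_0^5 -11*x^4 dx = -6875;
    ∫_0^5 -8*x^3 dx = -1250;  ∫_0^5 8*x^2 dx = 1000/3;  ∫_0^5 8*x dx = 100;
    ∫_0^5 4 dx = 20.
  Sum: 703125/7 − 15625 − 6875 − 1250 + 1000/3 + 100 + 20 = 1620145/21.
  ∫_0^5 u'(x)^2 dx = ∫_0^5 (81*x^4 - 36*x^3 - 32*x^2 + 8*x + 4) dx. Term by term:
    ∫_0^5 81*x^4 dx = 50625;  ∫_0^5 -36*x^3 dx = -5625;  ∫_0^5 -32*x^2 dx = -4000/3;
    ∫_0^5 8*x dx = 100;  ∫_0^5 4 dx = 20.
  Sum: 50625 − 5625 − 4000/3 + 100 + 20 = 131360/3.
Adding: ||u||_{H^1}^2 = 1620145/21 + 131360/3 = 846555/7.


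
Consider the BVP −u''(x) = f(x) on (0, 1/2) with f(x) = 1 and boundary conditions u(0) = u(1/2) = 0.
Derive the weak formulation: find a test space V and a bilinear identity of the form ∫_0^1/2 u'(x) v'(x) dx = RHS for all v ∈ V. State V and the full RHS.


V = H^1_0(0, 1/2) (so v(0) = v(1/2) = 0); weak form: ∫_0^1/2 u'v' dx = ∫_0^1/2 (1) v dx for all v ∈ V.

Multiply both sides by a test function v and integrate from 0 to 1/2:
  ∫_0^1/2 −u''(x) v(x) dx = ∫_0^1/2 f(x) v(x) dx.
Integrate the LHS by parts once:
  ∫_0^1/2 −u'' v dx = −[u'(x) v(x)]_0^1/2 + ∫_0^1/2 u'(x) v'(x) dx.
Thus ∫_0^1/2 u'(x) v'(x) dx = ∫_0^1/2 f(x) v(x) dx + [u'(x) v(x)]_0^1/2.
Choose V so that boundary terms are either known or forced to vanish.
u is Dirichlet: u(0) = u(1/2) = 0. Let V = H^1_0(0, 1/2); then v(0) = v(1/2) = 0, and [u' v]_0^1/2 = 0.
Weak formulation: find u (satisfying any essential BC) such that ∫_0^1/2 u'(x) v'(x) dx = ∫_0^1/2 f v dx for all v ∈ V.
Substituting f(x) = 1, the right-hand side is ∫_0^1/2 (1) v dx.


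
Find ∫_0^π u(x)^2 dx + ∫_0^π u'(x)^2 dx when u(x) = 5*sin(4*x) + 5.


||u||_{H^1(0,π)}^2 = 475*π/2

u'(x) = 20*cos(4*x).
Expand u² and (u')² and integrate term by term on (0, π), using: for integers n ≥ 1, ∫_0^π sin²(nx) dx = ∫_0^π cos²(nx) dx = π/2; for n ≠ n', ∫_0^π sin(nx)sin(n'x) dx = ∫_0^π cos(nx)cos(n'x) dx = 0; and by product-to-sum, ∫_0^π sin(nx)cos(n'x) dx = ½∫_0^π [sin((n+n')x) + sin((n−n')x)] dx, which is 0 when n+n' is even and 2n/(n²−n'²) when n+n' is odd (it need not vanish on (0, π)). For the constant mode: ∫_0^π 1 dx = π, ∫_0^π cos(nx) dx = 0, ∫_0^π sin(nx) dx = (1−(−1)^n)/n.
  u² squared terms: (5)²·∫1 dx = 25·π = 25*π;  (5)²·∫sin(4x)² dx = 25·π/2 = 25*π/2.
  u² cross terms: 2·(5)·(5)·∫1·sin(4x) dx = 50·(0) = 0.
  So ∫_0^π u² dx = 25*π + 25*π/2 + 0 = 75*π/2.
  (u')² squared terms: (20)²·∫cos(4x)² dx = 400·π/2 = 200*π.
  So ∫_0^π (u')² dx = 200*π.
||u||_{H^1}^2 = (75*π/2) + (200*π) = 475*π/2.


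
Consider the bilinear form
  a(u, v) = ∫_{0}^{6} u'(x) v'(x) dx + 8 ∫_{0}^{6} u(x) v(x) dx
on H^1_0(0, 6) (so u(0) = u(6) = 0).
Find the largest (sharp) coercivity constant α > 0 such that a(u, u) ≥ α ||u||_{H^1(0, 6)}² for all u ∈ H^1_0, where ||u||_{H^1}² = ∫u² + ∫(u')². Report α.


α = 1

Coercivity of a(·,·) on H^1_0(0, 6) means a(u, u) ≥ α ||u||_{H^1}² for every u ∈ H^1_0.
The interval has length L = 6, and Poincaré/coercivity depend only on L. Here a(u, u) = ∫(u')² + (8)·∫u².
Here c = 8 ≥ 1, so a(u,u) = ∫(u')² + c∫u² ≥ ∫(u')² + ∫u² = ||u||_{H^1}², i.e. α = 1 works. No larger α is possible: a(u,u) ≥ α||u||_{H^1}² means (1−α)∫(u')² ≥ (α−c)∫u², and for the modes u_n = sin(nπ(x−x₀)/L) (x₀ the left endpoint) one has ∫u_n²/∫(u_n')² = (L/(nπ))² → 0, so a(u_n,u_n)/||u_n||_{H^1}² → 1. Hence the optimal constant is α = 1.
Therefore α = 1.


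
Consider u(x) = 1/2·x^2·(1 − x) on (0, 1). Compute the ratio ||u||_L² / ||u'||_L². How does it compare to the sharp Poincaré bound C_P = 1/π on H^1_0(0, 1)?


||u||_L² / ||u'||_L² = sqrt(14)/14 < C_P = 1/π.

u(x) = 1/2·x^2·(1 − x), so u'(x) = x*(2 - 3*x)/2.
u(x) = 1/2·x^2·(1 − x) vanishes at x = 0 and x = 1, so u ∈ H^1_0(0, 1). Differentiate via the product rule and integrate the resulting polynomials term by term.
  ∫_0^1 u² dx = ∫_0^1 (x^6/4 - x^5/2 + x^4/4) dx. Term by term:
    ∫_0^1 x^6/4 dx = 1/28;  ∫_0^1 -x^5/2 dx = -1/12;  ∫_0^1 x^4/4 dx = 1/20.
  Sum: 1/28 − 1/12 + 1/20 = 1/420.
  ∫_0^1 (u')² dx = ∫_0^1 (9*x^4/4 - 3*x^3 + x^2) dx. Term by term:
    ∫_0^1 9*x^4/4 dx = 9/20;  ∫_0^1 -3*x^3 dx = -3/4;  ∫_0^1 x^2 dx = 1/3.
  Sum: 9/20 − 3/4 + 1/3 = 1/30.
∫_0^1 u² dx = 1/420, so ||u||_L² = sqrt(105)/210.
∫_0^1 (u')² dx = 1/30, so ||u'||_L² = sqrt(30)/30.
Ratio ||u||_L² / ||u'||_L² = sqrt(14)/14.
Sharp Poincaré constant on H^1_0(0, 1) is C_P = L/π = 1/π, achieved by sin(π·x).
A polynomial bump cannot attain the sharp Poincaré constant (only the first sine eigenfunction does), so the ratio is strictly less than C_P, consistent with ||u||_L² ≤ C_P ||u'||_L².


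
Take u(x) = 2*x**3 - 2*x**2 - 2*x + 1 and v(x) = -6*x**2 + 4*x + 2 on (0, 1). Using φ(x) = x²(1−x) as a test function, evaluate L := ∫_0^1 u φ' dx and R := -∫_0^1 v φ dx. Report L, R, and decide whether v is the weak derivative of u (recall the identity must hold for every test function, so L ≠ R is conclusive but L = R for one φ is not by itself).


LHS = 1/6, RHS = -1/6. No, v is not the weak derivative of u.

u(x) = 2*x**3 - 2*x**2 - 2*x + 1, classical derivative u'(x) = 6*x**2 - 4*x - 2.
φ(x) = x²(1−x), so φ'(x) = x*(2 - 3*x).
Note φ(0) = φ(1) = 0, so the boundary term u·φ vanishes.
LHS = ∫_0^1 u(x) φ'(x) dx = ∫_0^1 (-6*x^5 + 10*x^4 + 2*x^3 - 7*x^2 + 2*x) dx. Term by term:
  ∫_0^1 -6*x^5 dx = -1;  ∫_0^1 10*x^4 dx = 2;  ∫_0^1 2*x^3 dx = 1/2;
  ∫_0^1 -7*x^2 dx = -7/3;  ∫_0^1 2*x dx = 1.
Sum: -1 + 2 + 1/2 − 7/3 + 1 = 1/6.
So LHS = 1/6.
∫_0^1 v(x) φ(x) dx = ∫_0^1 (6*x^5 - 10*x^4 + 2*x^3 + 2*x^2) dx. Term by term:
  ∫_0^1 6*x^5 dx = 1;  ∫_0^1 -10*x^4 dx = -2;  ∫_0^1 2*x^3 dx = 1/2;
  ∫_0^1 2*x^2 dx = 2/3.
Sum: 1 − 2 + 1/2 + 2/3 = 1/6.
So RHS = -∫_0^1 v(x) φ(x) dx = -1/6.
LHS − RHS = 1/3 ≠ 0, so the identity fails.
(For a valid weak derivative the identity must hold for EVERY test function, in particular this one. The failure shows v is NOT the weak derivative of u.)
Correct weak derivative would be u'(x) = 6*x**2 - 4*x - 2.


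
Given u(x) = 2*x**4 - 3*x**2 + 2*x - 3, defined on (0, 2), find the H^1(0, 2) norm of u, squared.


||u||_{H^1}^2 = 257926/315

The H^1 norm (squared) on an interval (0, L) is
  ||u||_{H^1}^2 = ∫_0^L u(x)^2 dx + ∫_0^L u'(x)^2 dx.
Compute u'(x) = 8*x**3 - 6*x + 2.
Then u(x)^2 = 4*x**8 - 12*x**6 + 8*x**5 - 3*x**4 - 12*x**3 + 22*x**2 - 12*x + 9 and u'(x)^2 = 64*x**6 - 96*x**4 + 32*x**3 + 36*x**2 - 24*x + 4.
Integrate each monomial from 0 to 2 using ∫_0^2 c·x^n dx = c·2^(n+1)/(n+1):
  ∫_0^2 u(x)^2 dx = ∫_0^2 (4*x^8 - 12*x^6 + 8*x^5 - 3*x^4 - 12*x^3 + 22*x^2 - 12*x + 9) dx. Term by term:
    ∫_0^2 4*x^8 dx = 2048/9;  ∫_0^2 -12*x^6 dx = -1536/7;  ∫_0^2 8*x^5 dx = 256/3;
    ∫_0^2 -3*x^4 dx = -96/5;  ∫_0^2 -12*x^3 dx = -48;  ∫_0^2 22*x^2 dx = 176/3;
    ∫_0^2 -12*x dx = -24;  ∫_0^2 9 dx = 18.
  Sum: 2048/9 − 1536/7 + 256/3 − 96/5 − 48 + 176/3 − 24 + 18 = 24862/315.
  ∫_0^2 u'(x)^2 dx = ∫_0^2 (64*x^6 - 96*x^4 + 32*x^3 + 36*x^2 - 24*x + 4) dx. Term by term:
    ∫_0^2 64*x^6 dx = 8192/7;  ∫_0^2 -96*x^4 dx = -3072/5;  ∫_0^2 32*x^3 dx = 128;
    ∫_0^2 36*x^2 dx = 96;  ∫_0^2 -24*x dx = -48;  ∫_0^2 4 dx = 8.
  Sum: 8192/7 − 3072/5 + 128 + 96 − 48 + 8 = 25896/35.
Adding: ||u||_{H^1}^2 = 24862/315 + 25896/35 = 257926/315.


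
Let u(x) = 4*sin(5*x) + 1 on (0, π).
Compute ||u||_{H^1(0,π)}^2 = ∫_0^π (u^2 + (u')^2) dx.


||u||_{H^1(0,π)}^2 = 16/5 + 209*π

u'(x) = 20*cos(5*x).
Expand u² and (u')² and integrate term by term on (0, π), using: for integers n ≥ 1, ∫_0^π sin²(nx) dx = ∫_0^π cos²(nx) dx = π/2; for n ≠ n', ∫_0^π sin(nx)sin(n'x) dx = ∫_0^π cos(nx)cos(n'x) dx = 0; and by product-to-sum, ∫_0^π sin(nx)cos(n'x) dx = ½∫_0^π [sin((n+n')x) + sin((n−n')x)] dx, which is 0 when n+n' is even and 2n/(n²−n'²) when n+n' is odd (it need not vanish on (0, π)). For the constant mode: ∫_0^π 1 dx = π, ∫_0^π cos(nx) dx = 0, ∫_0^π sin(nx) dx = (1−(−1)^n)/n.
  u² squared terms: (1)²·∫1 dx = 1·π = π;  (4)²·∫sin(5x)² dx = 16·π/2 = 8*π.
  u² cross terms: 2·(1)·(4)·∫1·sin(5x) dx = 8·(2/5) = 16/5.
  So ∫_0^π u² dx = π + 8*π + 16/5 = 16/5 + 9*π.
  (u')² squared terms: (20)²·∫cos(5x)² dx = 400·π/2 = 200*π.
  So ∫_0^π (u')² dx = 200*π.
||u||_{H^1}^2 = (16/5 + 9*π) + (200*π) = 16/5 + 209*π.


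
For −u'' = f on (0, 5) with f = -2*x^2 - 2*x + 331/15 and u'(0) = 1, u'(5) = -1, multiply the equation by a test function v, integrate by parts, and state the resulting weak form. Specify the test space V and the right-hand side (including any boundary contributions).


V = H^1(0, 5) (v unrestricted at boundary; u is determined up to an additive constant); weak form: ∫_0^5 u'v' dx = ∫_0^5 (-2*x^2 - 2*x + 331/15) v dx − v(5) − v(0) for all v ∈ V.

Multiply both sides by a test function v and integrate from 0 to 5:
  ∫_0^5 −u''(x) v(x) dx = ∫_0^5 f(x) v(x) dx.
Integrate the LHS by parts once:
  ∫_0^5 −u'' v dx = −[u'(x) v(x)]_0^5 + ∫_0^5 u'(x) v'(x) dx.
Thus ∫_0^5 u'(x) v'(x) dx = ∫_0^5 f(x) v(x) dx + [u'(x) v(x)]_0^5.
Choose V so that boundary terms are either known or forced to vanish.
u has inhomogeneous Neumann u'(0) = 1, u'(5) = -1. [u' v]_0^5 = (-1)·v(5) − (1)·v(0) = − v(5) − v(0). Take V = H^1(0, 5); boundary term becomes part of RHS.
Weak formulation: find u (satisfying any essential BC) such that ∫_0^5 u'(x) v'(x) dx = ∫_0^5 f v dx − v(5) − v(0) for all v ∈ V (Neumann data are natural BCs: they enter the RHS as boundary terms).
Substituting f(x) = -2*x^2 - 2*x + 331/15, the right-hand side is ∫_0^5 (-2*x^2 - 2*x + 331/15) v dx − v(5) − v(0).
Compatibility check (pure Neumann): taking v ≡ 1 ∈ V gives 0 = ∫_0^5 f dx + (-1) − (1), i.e. ∫_0^5 f dx must equal u'(0) − u'(5) = 2. Indeed ∫_0^5 (-2*x^2 - 2*x + 331/15) dx = 2, so the data are compatible. The solution is then unique only up to an additive constant (fix it e.g. by requiring ∫_0^5 u dx = 0).


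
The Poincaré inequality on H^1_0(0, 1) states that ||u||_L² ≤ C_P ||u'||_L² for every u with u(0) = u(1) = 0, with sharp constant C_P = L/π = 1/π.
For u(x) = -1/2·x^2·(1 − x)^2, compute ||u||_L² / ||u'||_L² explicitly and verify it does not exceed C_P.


||u||_L² / ||u'||_L² = sqrt(3)/6 < C_P = 1/π.

u(x) = -1/2·x^2·(1 − x)^2, so u'(x) = x*(x*(1 - x) - (x - 1)^2).
u(x) = -1/2·x^2·(1 − x)^2 vanishes at x = 0 and x = 1, so u ∈ H^1_0(0, 1). Differentiate via the product rule and integrate the resulting polynomials term by term.
  ∫_0^1 u² dx = ∫_0^1 (x^8/4 - x^7 + 3*x^6/2 - x^5 + x^4/4) dx. Term by term:
    ∫_0^1 x^8/4 dx = 1/36;  ∫_0^1 -x^7 dx = -1/8;  ∫_0^1 3*x^6/2 dx = 3/14;
    ∫_0^1 -x^5 dx = -1/6;  ∫_0^1 x^4/4 dx = 1/20.
  Sum: 1/36 − 1/8 + 3/14 − 1/6 + 1/20 = 1/2520.
  ∫_0^1 (u')² dx = ∫_0^1 (4*x^6 - 12*x^5 + 13*x^4 - 6*x^3 + x^2) dx. Term by term:
    ∫_0^1 4*x^6 dx = 4/7;  ∫_0^1 -12*x^5 dx = -2;  ∫_0^1 13*x^4 dx = 13/5;
    ∫_0^1 -6*x^3 dx = -3/2;  ∫_0^1 x^2 dx = 1/3.
  Sum: 4/7 − 2 + 13/5 − 3/2 + 1/3 = 1/210.
∫_0^1 u² dx = 1/2520, so ||u||_L² = sqrt(70)/420.
∫_0^1 (u')² dx = 1/210, so ||u'||_L² = sqrt(210)/210.
Ratio ||u||_L² / ||u'||_L² = sqrt(3)/6.
Sharp Poincaré constant on H^1_0(0, 1) is C_P = L/π = 1/π, achieved by sin(π·x).
A polynomial bump cannot attain the sharp Poincaré constant (only the first sine eigenfunction does), so the ratio is strictly less than C_P, consistent with ||u||_L² ≤ C_P ||u'||_L².


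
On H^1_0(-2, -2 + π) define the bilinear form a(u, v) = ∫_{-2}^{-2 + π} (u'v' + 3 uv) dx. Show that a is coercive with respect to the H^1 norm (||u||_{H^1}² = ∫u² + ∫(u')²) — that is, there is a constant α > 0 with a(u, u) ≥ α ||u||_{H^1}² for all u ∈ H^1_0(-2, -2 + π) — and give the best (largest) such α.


α = 1

Coercivity of a(·,·) on H^1_0(-2, -2 + π) means a(u, u) ≥ α ||u||_{H^1}² for every u ∈ H^1_0.
The interval has length L = π, and Poincaré/coercivity depend only on L. Here a(u, u) = ∫(u')² + (3)·∫u².
Here c = 3 ≥ 1, so a(u,u) = ∫(u')² + c∫u² ≥ ∫(u')² + ∫u² = ||u||_{H^1}², i.e. α = 1 works. No larger α is possible: a(u,u) ≥ α||u||_{H^1}² means (1−α)∫(u')² ≥ (α−c)∫u², and for the modes u_n = sin(nπ(x−x₀)/L) (x₀ the left endpoint) one has ∫u_n²/∫(u_n')² = (L/(nπ))² → 0, so a(u_n,u_n)/||u_n||_{H^1}² → 1. Hence the optimal constant is α = 1.
Therefore α = 1.


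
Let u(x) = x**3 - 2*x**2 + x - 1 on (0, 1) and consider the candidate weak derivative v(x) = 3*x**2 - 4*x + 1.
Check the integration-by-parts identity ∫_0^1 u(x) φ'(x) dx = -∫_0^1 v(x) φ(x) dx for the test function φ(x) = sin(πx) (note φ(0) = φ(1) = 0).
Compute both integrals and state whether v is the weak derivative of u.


LHS = (12 - π^2)/π^3, RHS = (12 - π^2)/π^3. Yes, v = u' weakly.

u(x) = x**3 - 2*x**2 + x - 1, classical derivative u'(x) = 3*x**2 - 4*x + 1.
φ(x) = sin(πx), so φ'(x) = π*cos(π*x).
Note φ(0) = φ(1) = 0, so the boundary term u·φ vanishes.
LHS = ∫_0^1 u(x) φ'(x) dx = ∫_0^1 (π*x^3*cos(π*x) - 2*π*x^2*cos(π*x) + π*x*cos(π*x) - π*cos(π*x)) dx. Term by term:
  ∫_0^1 -π*cos(π*x) dx = 0;  ∫_0^1 π*x*cos(π*x) dx = -2/π;  ∫_0^1 π*x^3*cos(π*x) dx = -3/π + 12/π^3;
  ∫_0^1 -2*π*x^2*cos(π*x) dx = 4/π.
Sum: 0 − 2/π + -3/π + 12/π^3 + 4/π = (12 - π^2)/π^3.
So LHS = (12 - π^2)/π^3.
∫_0^1 v(x) φ(x) dx = ∫_0^1 (3*x^2*sin(π*x) - 4*x*sin(π*x) + sin(π*x)) dx. Term by term:
  ∫_0^1 -4*x*sin(π*x) dx = -4/π;  ∫_0^1 3*x^2*sin(π*x) dx = -12/π^3 + 3/π;  ∫_0^1 sin(π*x) dx = 2/π.
Sum: -4/π + -12/π^3 + 3/π + 2/π = (-12 + π^2)/π^3.
So RHS = -∫_0^1 v(x) φ(x) dx = (12 - π^2)/π^3.
LHS = RHS, so the identity holds for this test φ.
Moreover u is smooth here and v(x) = u'(x) = 3*x**2 - 4*x + 1 pointwise, so the identity holds for every test function. Hence v is the weak derivative of u.


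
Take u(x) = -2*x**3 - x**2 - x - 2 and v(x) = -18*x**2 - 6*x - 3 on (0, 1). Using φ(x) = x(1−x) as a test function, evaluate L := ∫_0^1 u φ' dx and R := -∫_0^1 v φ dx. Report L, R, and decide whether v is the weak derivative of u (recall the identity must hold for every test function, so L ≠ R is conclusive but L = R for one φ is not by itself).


LHS = 19/30, RHS = 19/10. No, v is not the weak derivative of u.

u(x) = -2*x**3 - x**2 - x - 2, classical derivative u'(x) = -6*x**2 - 2*x - 1.
φ(x) = x(1−x), so φ'(x) = 1 - 2*x.
Note φ(0) = φ(1) = 0, so the boundary term u·φ vanishes.
LHS = ∫_0^1 u(x) φ'(x) dx = ∫_0^1 (4*x^4 + x^2 + 3*x - 2) dx. Term by term:
  ∫_0^1 4*x^4 dx = 4/5;  ∫_0^1 x^2 dx = 1/3;  ∫_0^1 3*x dx = 3/2;
  ∫_0^1 -2 dx = -2.
Sum: 4/5 + 1/3 + 3/2 − 2 = 19/30.
So LHS = 19/30.
∫_0^1 v(x) φ(x) dx = ∫_0^1 (18*x^4 - 12*x^3 - 3*x^2 - 3*x) dx. Term by term:
  ∫_0^1 18*x^4 dx = 18/5;  ∫_0^1 -12*x^3 dx = -3;  ∫_0^1 -3*x^2 dx = -1;
  ∫_0^1 -3*x dx = -3/2.
Sum: 18/5 − 3 − 1 − 3/2 = -19/10.
So RHS = -∫_0^1 v(x) φ(x) dx = 19/10.
LHS − RHS = -19/15 ≠ 0, so the identity fails.
(For a valid weak derivative the identity must hold for EVERY test function, in particular this one. The failure shows v is NOT the weak derivative of u.)
Correct weak derivative would be u'(x) = -6*x**2 - 2*x - 1.


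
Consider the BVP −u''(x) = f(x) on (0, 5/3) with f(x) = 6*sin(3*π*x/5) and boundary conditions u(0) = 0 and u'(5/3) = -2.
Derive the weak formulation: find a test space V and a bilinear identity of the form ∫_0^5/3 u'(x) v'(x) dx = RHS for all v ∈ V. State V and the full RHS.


V = {v ∈ H^1(0, 5/3) : v(0) = 0} (test functions vanish at x = 0 where u is specified); weak form: ∫_0^5/3 u'v' dx = ∫_0^5/3 (6*sin(3*π*x/5)) v dx − 2·v(5/3) for all v ∈ V.

Multiply both sides by a test function v and integrate from 0 to 5/3:
  ∫_0^5/3 −u''(x) v(x) dx = ∫_0^5/3 f(x) v(x) dx.
Integrate the LHS by parts once:
  ∫_0^5/3 −u'' v dx = −[u'(x) v(x)]_0^5/3 + ∫_0^5/3 u'(x) v'(x) dx.
Thus ∫_0^5/3 u'(x) v'(x) dx = ∫_0^5/3 f(x) v(x) dx + [u'(x) v(x)]_0^5/3.
Choose V so that boundary terms are either known or forced to vanish.
Mixed BC: u(0) = 0 (Dirichlet) and u'(5/3) = -2 (Neumann). Define V = {v ∈ H^1(0, 5/3) : v(0) = 0}. Then [u' v]_0^5/3 = u'(5/3)·v(5/3) − u'(0)·0 = − 2·v(5/3).
Weak formulation: find u (satisfying any essential BC) such that ∫_0^5/3 u'(x) v'(x) dx = ∫_0^5/3 f v dx − 2·v(5/3) for all v ∈ V (Dirichlet at 0 absorbed into V; Neumann datum at x = 5/3 contributes the boundary term).
Substituting f(x) = 6*sin(3*π*x/5), the right-hand side is ∫_0^5/3 (6*sin(3*π*x/5)) v dx − 2·v(5/3).


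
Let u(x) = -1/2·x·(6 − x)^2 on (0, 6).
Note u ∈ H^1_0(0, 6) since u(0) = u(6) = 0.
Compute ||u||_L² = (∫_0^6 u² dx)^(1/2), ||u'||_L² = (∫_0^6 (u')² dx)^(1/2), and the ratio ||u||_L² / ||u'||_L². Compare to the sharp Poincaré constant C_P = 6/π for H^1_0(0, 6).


||u||_L² / ||u'||_L² = 3*sqrt(14)/7 < C_P = 6/π.

u(x) = -1/2·x·(6 − x)^2, so u'(x) = 3*(2 - x)*(x/2 - 3).
u(x) = -1/2·x·(6 − x)^2 vanishes at x = 0 and x = 6, so u ∈ H^1_0(0, 6). Differentiate via the product rule and integrate the resulting polynomials term by term.
  ∫_0^6 u² dx = ∫_0^6 (x^6/4 - 6*x^5 + 54*x^4 - 216*x^3 + 324*x^2) dx. Term by term:
    ∫_0^6 x^6/4 dx = 69984/7;  ∫_0^6 -6*x^5 dx = -46656;  ∫_0^6 54*x^4 dx = 419904/5;
    ∫_0^6 -216*x^3 dx = -69984;  ∫_0^6 324*x^2 dx = 23328.
  Sum: 69984/7 − 46656 + 419904/5 − 69984 + 23328 = 23328/35.
  ∫_0^6 (u')² dx = ∫_0^6 (9*x^4/4 - 36*x^3 + 198*x^2 - 432*x + 324) dx. Term by term:
    ∫_0^6 9*x^4/4 dx = 17496/5;  ∫_0^6 -36*x^3 dx = -11664;  ∫_0^6 198*x^2 dx = 14256;
    ∫_0^6 -432*x dx = -7776;  ∫_0^6 324 dx = 1944.
  Sum: 17496/5 − 11664 + 14256 − 7776 + 1944 = 1296/5.
∫_0^6 u² dx = 23328/35, so ||u||_L² = 108*sqrt(70)/35.
∫_0^6 (u')² dx = 1296/5, so ||u'||_L² = 36*sqrt(5)/5.
Ratio ||u||_L² / ||u'||_L² = 3*sqrt(14)/7.
Sharp Poincaré constant on H^1_0(0, 6) is C_P = L/π = 6/π, achieved by sin(π/6·x).
A polynomial bump cannot attain the sharp Poincaré constant (only the first sine eigenfunction does), so the ratio is strictly less than C_P, consistent with ||u||_L² ≤ C_P ||u'||_L².


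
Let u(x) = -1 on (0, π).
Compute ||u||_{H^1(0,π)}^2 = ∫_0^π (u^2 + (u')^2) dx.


||u||_{H^1(0,π)}^2 = π

u'(x) = 0.
Expand u² and (u')² and integrate term by term on (0, π), using: for integers n ≥ 1, ∫_0^π sin²(nx) dx = ∫_0^π cos²(nx) dx = π/2; for n ≠ n', ∫_0^π sin(nx)sin(n'x) dx = ∫_0^π cos(nx)cos(n'x) dx = 0; and by product-to-sum, ∫_0^π sin(nx)cos(n'x) dx = ½∫_0^π [sin((n+n')x) + sin((n−n')x)] dx, which is 0 when n+n' is even and 2n/(n²−n'²) when n+n' is odd (it need not vanish on (0, π)). For the constant mode: ∫_0^π 1 dx = π, ∫_0^π cos(nx) dx = 0, ∫_0^π sin(nx) dx = (1−(−1)^n)/n.
  u² squared terms: (-1)²·∫1 dx = 1·π = π.
  So ∫_0^π u² dx = π.
  u' ≡ 0, so ∫_0^π (u')² dx = 0.
||u||_{H^1}^2 = (π) + (0) = π.


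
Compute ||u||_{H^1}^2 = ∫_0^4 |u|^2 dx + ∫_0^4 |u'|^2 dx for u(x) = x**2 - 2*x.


||u||_{H^1}^2 = 1072/15

The H^1 norm (squared) on an interval (0, L) is
  ||u||_{H^1}^2 = ∫_0^L u(x)^2 dx + ∫_0^L u'(x)^2 dx.
Compute u'(x) = 2*x - 2.
Then u(x)^2 = x**4 - 4*x**3 + 4*x**2 and u'(x)^2 = 4*x**2 - 8*x + 4.
Integrate each monomial from 0 to 4 using ∫_0^4 c·x^n dx = c·4^(n+1)/(n+1):
  ∫_0^4 u(x)^2 dx = ∫_0^4 (x^4 - 4*x^3 + 4*x^2) dx. Term by term:
    ∫_0^4 x^4 dx = 1024/5;  ∫_0^4 -4*x^3 dx = -256;  ∫_0^4 4*x^2 dx = 256/3.
  Sum: 1024/5 − 256 + 256/3 = 512/15.
  ∫_0^4 u'(x)^2 dx = ∫_0^4 (4*x^2 - 8*x + 4) dx. Term by term:
    ∫_0^4 4*x^2 dx = 256/3;  ∫_0^4 -8*x dx = -64;  ∫_0^4 4 dx = 16.
  Sum: 256/3 − 64 + 16 = 112/3.
Adding: ||u||_{H^1}^2 = 512/15 + 112/3 = 1072/15.


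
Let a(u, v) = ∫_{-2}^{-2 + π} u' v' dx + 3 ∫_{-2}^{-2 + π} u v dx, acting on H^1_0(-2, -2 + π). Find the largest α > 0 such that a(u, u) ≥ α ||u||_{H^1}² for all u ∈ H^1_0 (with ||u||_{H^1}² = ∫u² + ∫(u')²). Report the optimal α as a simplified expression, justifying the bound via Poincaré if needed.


α = 1

Coercivity of a(·,·) on H^1_0(-2, -2 + π) means a(u, u) ≥ α ||u||_{H^1}² for every u ∈ H^1_0.
The interval has length L = π, and Poincaré/coercivity depend only on L. Here a(u, u) = ∫(u')² + (3)·∫u².
Here c = 3 ≥ 1, so a(u,u) = ∫(u')² + c∫u² ≥ ∫(u')² + ∫u² = ||u||_{H^1}², i.e. α = 1 works. No larger α is possible: a(u,u) ≥ α||u||_{H^1}² means (1−α)∫(u')² ≥ (α−c)∫u², and for the modes u_n = sin(nπ(x−x₀)/L) (x₀ the left endpoint) one has ∫u_n²/∫(u_n')² = (L/(nπ))² → 0, so a(u_n,u_n)/||u_n||_{H^1}² → 1. Hence the optimal constant is α = 1.
Therefore α = 1.


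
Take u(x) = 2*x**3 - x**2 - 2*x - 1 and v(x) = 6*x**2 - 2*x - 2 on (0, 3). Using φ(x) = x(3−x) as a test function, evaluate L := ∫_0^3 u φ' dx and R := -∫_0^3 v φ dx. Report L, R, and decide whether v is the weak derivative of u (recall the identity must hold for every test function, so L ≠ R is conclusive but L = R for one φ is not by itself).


LHS = -252/5, RHS = -252/5. Yes, v = u' weakly.

u(x) = 2*x**3 - x**2 - 2*x - 1, classical derivative u'(x) = 6*x**2 - 2*x - 2.
φ(x) = x(3−x), so φ'(x) = 3 - 2*x.
Note φ(0) = φ(3) = 0, so the boundary term u·φ vanishes.
LHS = ∫_0^3 u(x) φ'(x) dx = ∫_0^3 (-4*x^4 + 8*x^3 + x^2 - 4*x - 3) dx. Term by term:
  ∫_0^3 -4*x^4 dx = -972/5;  ∫_0^3 8*x^3 dx = 162;  ∫_0^3 x^2 dx = 9;
  ∫_0^3 -4*x dx = -18;  ∫_0^3 -3 dx = -9.
Sum: -972/5 + 162 + 9 − 18 − 9 = -252/5.
So LHS = -252/5.
∫_0^3 v(x) φ(x) dx = ∫_0^3 (-6*x^4 + 20*x^3 - 4*x^2 - 6*x) dx. Term by term:
  ∫_0^3 -6*x^4 dx = -1458/5;  ∫_0^3 20*x^3 dx = 405;  ∫_0^3 -4*x^2 dx = -36;
  ∫_0^3 -6*x dx = -27.
Sum: -1458/5 + 405 − 36 − 27 = 252/5.
So RHS = -∫_0^3 v(x) φ(x) dx = -252/5.
LHS = RHS, so the identity holds for this test φ.
Moreover u is smooth here and v(x) = u'(x) = 6*x**2 - 2*x - 2 pointwise, so the identity holds for every test function. Hence v is the weak derivative of u.


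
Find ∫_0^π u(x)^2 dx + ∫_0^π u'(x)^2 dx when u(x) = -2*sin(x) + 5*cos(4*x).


||u||_{H^1(0,π)}^2 = 136/3 + 433*π/2

u'(x) = -20*sin(4*x) - 2*cos(x).
Expand u² and (u')² and integrate term by term on (0, π), using: for integers n ≥ 1, ∫_0^π sin²(nx) dx = ∫_0^π cos²(nx) dx = π/2; for n ≠ n', ∫_0^π sin(nx)sin(n'x) dx = ∫_0^π cos(nx)cos(n'x) dx = 0; and by product-to-sum, ∫_0^π sin(nx)cos(n'x) dx = ½∫_0^π [sin((n+n')x) + sin((n−n')x)] dx, which is 0 when n+n' is even and 2n/(n²−n'²) when n+n' is odd (it need not vanish on (0, π)).
  u² squared terms: (-2)²·∫sin(x)² dx = 4·π/2 = 2*π;  (5)²·∫cos(4x)² dx = 25·π/2 = 25*π/2.
  u² cross terms: 2·(-2)·(5)·∫sin(x)·cos(4x) dx = -20·(-2/15) = 8/3.
  So ∫_0^π u² dx = 2*π + 25*π/2 + 8/3 = 8/3 + 29*π/2.
  (u')² squared terms: (-20)²·∫sin(4x)² dx = 400·π/2 = 200*π;  (-2)²·∫cos(x)² dx = 4·π/2 = 2*π.
  (u')² cross terms: 2·(-20)·(-2)·∫sin(4x)·cos(x) dx = 80·(8/15) = 128/3.
  So ∫_0^π (u')² dx = 200*π + 2*π + 128/3 = 128/3 + 202*π.
||u||_{H^1}^2 = (8/3 + 29*π/2) + (128/3 + 202*π) = 136/3 + 433*π/2.


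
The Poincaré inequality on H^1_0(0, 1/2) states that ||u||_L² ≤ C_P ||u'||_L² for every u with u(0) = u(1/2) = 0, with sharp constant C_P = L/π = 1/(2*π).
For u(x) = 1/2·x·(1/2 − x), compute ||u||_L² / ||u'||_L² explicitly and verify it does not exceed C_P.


||u||_L² / ||u'||_L² = sqrt(10)/20 < C_P = 1/(2*π).

u(x) = 1/2·x·(1/2 − x), so u'(x) = 1/4 - x.
u(x) = 1/2·x·(1/2 − x) vanishes at x = 0 and x = 1/2, so u ∈ H^1_0(0, 1/2). Differentiate via the product rule and integrate the resulting polynomials term by term.
  ∫_0^1/2 u² dx = ∫_0^1/2 (x^4/4 - x^3/4 + x^2/16) dx. Term by term:
    ∫_0^1/2 x^4/4 dx = 1/640;  ∫_0^1/2 -x^3/4 dx = -1/256;  ∫_0^1/2 x^2/16 dx = 1/384.
  Sum: 1/640 − 1/256 + 1/384 = 1/3840.
  ∫_0^1/2 (u')² dx = ∫_0^1/2 (x^2 - x/2 + 1/16) dx. Term by term:
    ∫_0^1/2 x^2 dx = 1/24;  ∫_0^1/2 -x/2 dx = -1/16;  ∫_0^1/2 1/16 dx = 1/32.
  Sum: 1/24 − 1/16 + 1/32 = 1/96.
∫_0^1/2 u² dx = 1/3840, so ||u||_L² = sqrt(15)/240.
∫_0^1/2 (u')² dx = 1/96, so ||u'||_L² = sqrt(6)/24.
Ratio ||u||_L² / ||u'||_L² = sqrt(10)/20.
Sharp Poincaré constant on H^1_0(0, 1/2) is C_P = L/π = 1/(2*π), achieved by sin(2*π·x).
A polynomial bump cannot attain the sharp Poincaré constant (only the first sine eigenfunction does), so the ratio is strictly less than C_P, consistent with ||u||_L² ≤ C_P ||u'||_L².


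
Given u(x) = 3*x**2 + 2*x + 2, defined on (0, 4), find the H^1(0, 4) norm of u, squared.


||u||_{H^1}^2 = 60128/15

The H^1 norm (squared) on an interval (0, L) is
  ||u||_{H^1}^2 = ∫_0^L u(x)^2 dx + ∫_0^L u'(x)^2 dx.
Compute u'(x) = 6*x + 2.
Then u(x)^2 = 9*x**4 + 12*x**3 + 16*x**2 + 8*x + 4 and u'(x)^2 = 36*x**2 + 24*x + 4.
Integrate each monomial from 0 to 4 using ∫_0^4 c·x^n dx = c·4^(n+1)/(n+1):
  ∫_0^4 u(x)^2 dx = ∫_0^4 (9*x^4 + 12*x^3 + 16*x^2 + 8*x + 4) dx. Term by term:
    ∫_0^4 9*x^4 dx = 9216/5;  ∫_0^4 12*x^3 dx = 768;  ∫_0^4 16*x^2 dx = 1024/3;
    ∫_0^4 8*x dx = 64;  ∫_0^4 4 dx = 16.
  Sum: 9216/5 + 768 + 1024/3 + 64 + 16 = 45488/15.
  ∫_0^4 u'(x)^2 dx = ∫_0^4 (36*x^2 + 24*x + 4) dx. Term by term:
    ∫_0^4 36*x^2 dx = 768;  ∫_0^4 24*x dx = 192;  ∫_0^4 4 dx = 16.
  Sum: 768 + 192 + 16 = 976.
Adding: ||u||_{H^1}^2 = 45488/15 + 976 = 60128/15.


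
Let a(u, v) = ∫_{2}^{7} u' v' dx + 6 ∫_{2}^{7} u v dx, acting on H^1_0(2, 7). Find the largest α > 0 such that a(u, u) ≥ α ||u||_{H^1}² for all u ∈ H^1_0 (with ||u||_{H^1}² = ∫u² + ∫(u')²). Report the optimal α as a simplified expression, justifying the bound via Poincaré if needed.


α = 1

Coercivity of a(·,·) on H^1_0(2, 7) means a(u, u) ≥ α ||u||_{H^1}² for every u ∈ H^1_0.
The interval has length L = 5, and Poincaré/coercivity depend only on L. Here a(u, u) = ∫(u')² + (6)·∫u².
Here c = 6 ≥ 1, so a(u,u) = ∫(u')² + c∫u² ≥ ∫(u')² + ∫u² = ||u||_{H^1}², i.e. α = 1 works. No larger α is possible: a(u,u) ≥ α||u||_{H^1}² means (1−α)∫(u')² ≥ (α−c)∫u², and for the modes u_n = sin(nπ(x−x₀)/L) (x₀ the left endpoint) one has ∫u_n²/∫(u_n')² = (L/(nπ))² → 0, so a(u_n,u_n)/||u_n||_{H^1}² → 1. Hence the optimal constant is α = 1.
Therefore α = 1.


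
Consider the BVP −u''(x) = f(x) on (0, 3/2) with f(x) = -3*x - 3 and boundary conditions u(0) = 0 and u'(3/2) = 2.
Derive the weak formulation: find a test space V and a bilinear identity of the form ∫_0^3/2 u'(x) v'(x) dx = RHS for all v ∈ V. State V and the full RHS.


V = {v ∈ H^1(0, 3/2) : v(0) = 0} (test functions vanish at x = 0 where u is specified); weak form: ∫_0^3/2 u'v' dx = ∫_0^3/2 (-3*x - 3) v dx + 2·v(3/2) for all v ∈ V.

Multiply both sides by a test function v and integrate from 0 to 3/2:
  ∫_0^3/2 −u''(x) v(x) dx = ∫_0^3/2 f(x) v(x) dx.
Integrate the LHS by parts once:
  ∫_0^3/2 −u'' v dx = −[u'(x) v(x)]_0^3/2 + ∫_0^3/2 u'(x) v'(x) dx.
Thus ∫_0^3/2 u'(x) v'(x) dx = ∫_0^3/2 f(x) v(x) dx + [u'(x) v(x)]_0^3/2.
Choose V so that boundary terms are either known or forced to vanish.
Mixed BC: u(0) = 0 (Dirichlet) and u'(3/2) = 2 (Neumann). Define V = {v ∈ H^1(0, 3/2) : v(0) = 0}. Then [u' v]_0^3/2 = u'(3/2)·v(3/2) − u'(0)·0 = 2·v(3/2).
Weak formulation: find u (satisfying any essential BC) such that ∫_0^3/2 u'(x) v'(x) dx = ∫_0^3/2 f v dx + 2·v(3/2) for all v ∈ V (Dirichlet at 0 absorbed into V; Neumann datum at x = 3/2 contributes the boundary term).
Substituting f(x) = -3*x - 3, the right-hand side is ∫_0^3/2 (-3*x - 3) v dx + 2·v(3/2).


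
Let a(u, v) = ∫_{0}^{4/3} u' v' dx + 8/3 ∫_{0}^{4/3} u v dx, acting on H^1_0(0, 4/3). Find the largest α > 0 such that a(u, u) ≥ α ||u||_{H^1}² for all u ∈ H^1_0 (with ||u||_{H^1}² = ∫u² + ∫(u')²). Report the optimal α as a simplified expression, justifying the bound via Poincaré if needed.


α = 1

Coercivity of a(·,·) on H^1_0(0, 4/3) means a(u, u) ≥ α ||u||_{H^1}² for every u ∈ H^1_0.
The interval has length L = 4/3, and Poincaré/coercivity depend only on L. Here a(u, u) = ∫(u')² + (8/3)·∫u².
Here c = 8/3 ≥ 1, so a(u,u) = ∫(u')² + c∫u² ≥ ∫(u')² + ∫u² = ||u||_{H^1}², i.e. α = 1 works. No larger α is possible: a(u,u) ≥ α||u||_{H^1}² means (1−α)∫(u')² ≥ (α−c)∫u², and for the modes u_n = sin(nπ(x−x₀)/L) (x₀ the left endpoint) one has ∫u_n²/∫(u_n')² = (L/(nπ))² → 0, so a(u_n,u_n)/||u_n||_{H^1}² → 1. Hence the optimal constant is α = 1.
Therefore α = 1.


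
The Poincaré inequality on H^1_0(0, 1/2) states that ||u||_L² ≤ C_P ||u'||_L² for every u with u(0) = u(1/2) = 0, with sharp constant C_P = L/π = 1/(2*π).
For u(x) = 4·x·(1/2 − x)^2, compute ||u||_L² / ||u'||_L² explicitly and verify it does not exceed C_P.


||u||_L² / ||u'||_L² = sqrt(14)/28 < C_P = 1/(2*π).

u(x) = 4·x·(1/2 − x)^2, so u'(x) = (2*x - 1)*(6*x - 1).
u(x) = 4·x·(1/2 − x)^2 vanishes at x = 0 and x = 1/2, so u ∈ H^1_0(0, 1/2). Differentiate via the product rule and integrate the resulting polynomials term by term.
  ∫_0^1/2 u² dx = ∫_0^1/2 (16*x^6 - 32*x^5 + 24*x^4 - 8*x^3 + x^2) dx. Term by term:
    ∫_0^1/2 16*x^6 dx = 1/56;  ∫_0^1/2 -32*x^5 dx = -1/12;  ∫_0^1/2 24*x^4 dx = 3/20;
    ∫_0^1/2 -8*x^3 dx = -1/8;  ∫_0^1/2 x^2 dx = 1/24.
  Sum: 1/56 − 1/12 + 3/20 − 1/8 + 1/24 = 1/840.
  ∫_0^1/2 (u')² dx = ∫_0^1/2 (144*x^4 - 192*x^3 + 88*x^2 - 16*x + 1) dx. Term by term:
    ∫_0^1/2 144*x^4 dx = 9/10;  ∫_0^1/2 -192*x^3 dx = -3;  ∫_0^1/2 88*x^2 dx = 11/3;
    ∫_0^1/2 -16*x dx = -2;  ∫_0^1/2 1 dx = 1/2.
  Sum: 9/10 − 3 + 11/3 − 2 + 1/2 = 1/15.
∫_0^1/2 u² dx = 1/840, so ||u||_L² = sqrt(210)/420.
∫_0^1/2 (u')² dx = 1/15, so ||u'||_L² = sqrt(15)/15.
Ratio ||u||_L² / ||u'||_L² = sqrt(14)/28.
Sharp Poincaré constant on H^1_0(0, 1/2) is C_P = L/π = 1/(2*π), achieved by sin(2*π·x).
A polynomial bump cannot attain the sharp Poincaré constant (only the first sine eigenfunction does), so the ratio is strictly less than C_P, consistent with ||u||_L² ≤ C_P ||u'||_L².


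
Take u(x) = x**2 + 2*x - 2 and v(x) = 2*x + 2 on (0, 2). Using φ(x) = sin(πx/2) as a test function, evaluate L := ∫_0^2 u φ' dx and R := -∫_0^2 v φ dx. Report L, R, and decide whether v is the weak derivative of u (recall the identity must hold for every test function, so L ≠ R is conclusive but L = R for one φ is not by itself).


LHS = -16/π, RHS = -16/π. Yes, v = u' weakly.

u(x) = x**2 + 2*x - 2, classical derivative u'(x) = 2*x + 2.
φ(x) = sin(πx/2), so φ'(x) = π*cos(π*x/2)/2.
Note φ(0) = φ(2) = 0, so the boundary term u·φ vanishes.
LHS = ∫_0^2 u(x) φ'(x) dx = ∫_0^2 (π*x^2*cos(π*x/2)/2 + π*x*cos(π*x/2) - π*cos(π*x/2)) dx. Term by term:
  ∫_0^2 -π*cos(π*x/2) dx = 0;  ∫_0^2 π*x*cos(π*x/2) dx = -8/π;  ∫_0^2 π*x^2*cos(π*x/2)/2 dx = -8/π.
Sum: 0 − 8/π − 8/π = -16/π.
So LHS = -16/π.
∫_0^2 v(x) φ(x) dx = ∫_0^2 (2*x*sin(π*x/2) + 2*sin(π*x/2)) dx. Term by term:
  ∫_0^2 2*sin(π*x/2) dx = 8/π;  ∫_0^2 2*x*sin(π*x/2) dx = 8/π.
Sum: 8/π + 8/π = 16/π.
So RHS = -∫_0^2 v(x) φ(x) dx = -16/π.
LHS = RHS, so the identity holds for this test φ.
Moreover u is smooth here and v(x) = u'(x) = 2*x + 2 pointwise, so the identity holds for every test function. Hence v is the weak derivative of u.


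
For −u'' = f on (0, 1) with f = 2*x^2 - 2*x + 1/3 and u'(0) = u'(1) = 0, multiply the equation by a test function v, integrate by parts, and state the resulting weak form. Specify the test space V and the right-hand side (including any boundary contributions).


V = H^1(0, 1) (no boundary constraint on v; u is determined up to an additive constant); weak form: ∫_0^1 u'v' dx = ∫_0^1 (2*x^2 - 2*x + 1/3) v dx for all v ∈ V.

Multiply both sides by a test function v and integrate from 0 to 1:
  ∫_0^1 −u''(x) v(x) dx = ∫_0^1 f(x) v(x) dx.
Integrate the LHS by parts once:
  ∫_0^1 −u'' v dx = −[u'(x) v(x)]_0^1 + ∫_0^1 u'(x) v'(x) dx.
Thus ∫_0^1 u'(x) v'(x) dx = ∫_0^1 f(x) v(x) dx + [u'(x) v(x)]_0^1.
Choose V so that boundary terms are either known or forced to vanish.
u has homogeneous Neumann: u'(0) = u'(1) = 0. So [u' v]_0^1 = 0·v(1) − 0·v(0) = 0 for any v; take V = H^1(0, 1).
Weak formulation: find u (satisfying any essential BC) such that ∫_0^1 u'(x) v'(x) dx = ∫_0^1 f v dx for all v ∈ V (homogeneous Neumann, so boundary terms vanish).
Substituting f(x) = 2*x^2 - 2*x + 1/3, the right-hand side is ∫_0^1 (2*x^2 - 2*x + 1/3) v dx.
Compatibility check (pure Neumann): taking v ≡ 1 ∈ V gives 0 = ∫_0^1 f dx + (0) − (0), i.e. ∫_0^1 f dx must equal u'(0) − u'(1) = 0. Indeed ∫_0^1 (2*x^2 - 2*x + 1/3) dx = 0, so the data are compatible. The solution is then unique only up to an additive constant (fix it e.g. by requiring ∫_0^1 u dx = 0).


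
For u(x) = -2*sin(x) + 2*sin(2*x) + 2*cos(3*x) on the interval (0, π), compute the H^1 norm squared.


||u||_{H^1(0,π)}^2 = -64 + 34*π

u'(x) = -6*sin(3*x) - 2*cos(x) + 4*cos(2*x).
Expand u² and (u')² and integrate term by term on (0, π), using: for integers n ≥ 1, ∫_0^π sin²(nx) dx = ∫_0^π cos²(nx) dx = π/2; for n ≠ n', ∫_0^π sin(nx)sin(n'x) dx = ∫_0^π cos(nx)cos(n'x) dx = 0; and by product-to-sum, ∫_0^π sin(nx)cos(n'x) dx = ½∫_0^π [sin((n+n')x) + sin((n−n')x)] dx, which is 0 when n+n' is even and 2n/(n²−n'²) when n+n' is odd (it need not vanish on (0, π)).
  u² squared terms: (-2)²·∫sin(x)² dx = 4·π/2 = 2*π;  (2)²·∫cos(3x)² dx = 4·π/2 = 2*π;  (2)²·∫sin(2x)² dx = 4·π/2 = 2*π.
  u² cross terms: 2·(-2)·(2)·∫sin(x)·cos(3x) dx = -8·(0) = 0;  2·(-2)·(2)·∫sin(x)·sin(2x) dx = -8·(0) = 0;  2·(2)·(2)·∫cos(3x)·sin(2x) dx = 8·(-4/5) = -32/5.
  So ∫_0^π u² dx = 2*π + 2*π + 2*π + 0 + 0 − 32/5 = -32/5 + 6*π.
  (u')² squared terms: (-6)²·∫sin(3x)² dx = 36·π/2 = 18*π;  (-2)²·∫cos(x)² dx = 4·π/2 = 2*π;  (4)²·∫cos(2x)² dx = 16·π/2 = 8*π.
  (u')² cross terms: 2·(-6)·(-2)·∫sin(3x)·cos(x) dx = 24·(0) = 0;  2·(-6)·(4)·∫sin(3x)·cos(2x) dx = -48·(6/5) = -288/5;  2·(-2)·(4)·∫cos(x)·cos(2x) dx = -16·(0) = 0.
  So ∫_0^π (u')² dx = 18*π + 2*π + 8*π + 0 − 288/5 + 0 = -288/5 + 28*π.
||u||_{H^1}^2 = (-32/5 + 6*π) + (-288/5 + 28*π) = -64 + 34*π.


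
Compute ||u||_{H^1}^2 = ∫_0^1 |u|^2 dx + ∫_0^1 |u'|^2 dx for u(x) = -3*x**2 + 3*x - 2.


||u||_{H^1}^2 = 53/10

The H^1 norm (squared) on an interval (0, L) is
  ||u||_{H^1}^2 = ∫_0^L u(x)^2 dx + ∫_0^L u'(x)^2 dx.
Compute u'(x) = 3 - 6*x.
Then u(x)^2 = 9*x**4 - 18*x**3 + 21*x**2 - 12*x + 4 and u'(x)^2 = 36*x**2 - 36*x + 9.
Integrate each monomial from 0 to 1 using ∫_0^1 c·x^n dx = c·1^(n+1)/(n+1):
  ∫_0^1 u(x)^2 dx = ∫_0^1 (9*x^4 - 18*x^3 + 21*x^2 - 12*x + 4) dx. Term by term:
    ∫_0^1 9*x^4 dx = 9/5;  ∫_0^1 -18*x^3 dx = -9/2;  ∫_0^1 21*x^2 dx = 7;
    ∫_0^1 -12*x dx = -6;  ∫_0^1 4 dx = 4.
  Sum: 9/5 − 9/2 + 7 − 6 + 4 = 23/10.
  ∫_0^1 u'(x)^2 dx = ∫_0^1 (36*x^2 - 36*x + 9) dx. Term by term:
    ∫_0^1 36*x^2 dx = 12;  ∫_0^1 -36*x dx = -18;  ∫_0^1 9 dx = 9.
  Sum: 12 − 18 + 9 = 3.
Adding: ||u||_{H^1}^2 = 23/10 + 3 = 53/10.


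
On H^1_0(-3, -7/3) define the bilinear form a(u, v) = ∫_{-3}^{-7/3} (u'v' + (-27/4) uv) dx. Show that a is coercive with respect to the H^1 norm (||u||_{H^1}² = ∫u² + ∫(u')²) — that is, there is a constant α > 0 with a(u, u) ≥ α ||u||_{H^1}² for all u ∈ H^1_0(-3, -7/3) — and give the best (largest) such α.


α = 9*(-3 + π^2)/(4 + 9*π^2)

Coercivity of a(·,·) on H^1_0(-3, -7/3) means a(u, u) ≥ α ||u||_{H^1}² for every u ∈ H^1_0.
The interval has length L = 2/3, and Poincaré/coercivity depend only on L. Here a(u, u) = ∫(u')² + (-27/4)·∫u².
Here c = -27/4 < 0 with |c| < (π/L)² = 9*π^2/4, so coercivity still holds. The condition a(u,u) ≥ α||u||_{H^1}² reads (1−α)∫(u')² ≥ (α−c)∫u². Any admissible α is ≤ 1 (rapidly oscillating u have ∫u²/∫(u')² → 0), and α = 1 would force 0 ≥ (1−c)∫u², impossible since c < 1; so 1−α > 0. By the sharp Poincaré inequality on H^1_0 of an interval of length L, ∫(u')² ≥ (π/L)²∫u² with equality for the first sine mode sin(π(x−x₀)/L) (x₀ the left endpoint), so the inequality holds for all u iff (1−α)(π/L)² ≥ α − c, i.e. α ≤ ((π/L)² + c)/((π/L)² + 1) = (1 + c(L/π)²)/(1 + (L/π)²). (Direct route, valid since c ≤ 0: Poincaré gives c∫u² ≥ c(L/π)²∫(u')², so a(u,u) ≥ (1 + c(L/π)²)∫(u')², while ||u||_{H^1}² ≤ (1 + (L/π)²)∫(u')²; dividing yields the same α.) With (π/L)² = 9*π^2/4 and c = -27/4, the largest admissible constant is α = ((π/L)² + c)/((π/L)² + 1).
Simplifying, α = 9*(-3 + π^2)/(4 + 9*π^2).
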